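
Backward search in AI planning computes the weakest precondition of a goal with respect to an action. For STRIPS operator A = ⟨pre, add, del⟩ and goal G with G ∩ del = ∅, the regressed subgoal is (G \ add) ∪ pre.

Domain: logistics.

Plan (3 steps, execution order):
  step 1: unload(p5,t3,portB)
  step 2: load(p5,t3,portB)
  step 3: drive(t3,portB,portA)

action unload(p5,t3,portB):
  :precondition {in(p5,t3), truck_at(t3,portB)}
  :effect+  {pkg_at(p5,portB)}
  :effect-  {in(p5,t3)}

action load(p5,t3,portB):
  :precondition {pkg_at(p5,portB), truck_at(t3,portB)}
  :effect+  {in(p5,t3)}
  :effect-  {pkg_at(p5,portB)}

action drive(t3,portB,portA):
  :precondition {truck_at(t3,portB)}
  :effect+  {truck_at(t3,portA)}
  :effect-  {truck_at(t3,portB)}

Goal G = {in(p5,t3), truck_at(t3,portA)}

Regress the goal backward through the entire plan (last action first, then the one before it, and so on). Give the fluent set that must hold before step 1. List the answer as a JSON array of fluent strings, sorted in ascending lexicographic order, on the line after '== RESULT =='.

Work backward from the goal:
  through step 3 (drive(t3,portB,portA)): drop {truck_at(t3,portA)}, keep {in(p5,t3)}, require {truck_at(t3,portB)}
    → {in(p5,t3), truck_at(t3,portB)}
  through step 2 (load(p5,t3,portB)): drop {in(p5,t3)}, keep {truck_at(t3,portB)}, require {pkg_at(p5,portB), truck_at(t3,portB)}
    → {pkg_at(p5,portB), truck_at(t3,portB)}
  through step 1 (unload(p5,t3,portB)): drop {pkg_at(p5,portB)}, keep {truck_at(t3,portB)}, require {in(p5,t3), truck_at(t3,portB)}
    → {in(p5,t3), truck_at(t3,portB)}

== RESULT ==
["in(p5,t3)", "truck_at(t3,portB)"]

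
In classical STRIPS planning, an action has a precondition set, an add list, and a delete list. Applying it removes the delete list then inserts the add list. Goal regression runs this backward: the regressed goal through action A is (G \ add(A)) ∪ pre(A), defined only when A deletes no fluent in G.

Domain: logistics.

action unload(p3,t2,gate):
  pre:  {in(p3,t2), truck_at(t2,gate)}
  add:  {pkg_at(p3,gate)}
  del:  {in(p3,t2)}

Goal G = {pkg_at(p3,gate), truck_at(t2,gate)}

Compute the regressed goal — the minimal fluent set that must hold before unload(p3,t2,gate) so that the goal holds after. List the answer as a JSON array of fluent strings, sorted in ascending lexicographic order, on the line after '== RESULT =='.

Regress:
  G ∩ del = {}  (empty — regression defined)
  G \ add = {pkg_at(p3,gate), truck_at(t2,gate)} \ {pkg_at(p3,gate)} = {truck_at(t2,gate)}
  ∪ pre   = {truck_at(t2,gate)} ∪ {in(p3,t2), truck_at(t2,gate)}
          = {in(p3,t2), truck_at(t2,gate)}

== RESULT ==
["in(p3,t2)", "truck_at(t2,gate)"]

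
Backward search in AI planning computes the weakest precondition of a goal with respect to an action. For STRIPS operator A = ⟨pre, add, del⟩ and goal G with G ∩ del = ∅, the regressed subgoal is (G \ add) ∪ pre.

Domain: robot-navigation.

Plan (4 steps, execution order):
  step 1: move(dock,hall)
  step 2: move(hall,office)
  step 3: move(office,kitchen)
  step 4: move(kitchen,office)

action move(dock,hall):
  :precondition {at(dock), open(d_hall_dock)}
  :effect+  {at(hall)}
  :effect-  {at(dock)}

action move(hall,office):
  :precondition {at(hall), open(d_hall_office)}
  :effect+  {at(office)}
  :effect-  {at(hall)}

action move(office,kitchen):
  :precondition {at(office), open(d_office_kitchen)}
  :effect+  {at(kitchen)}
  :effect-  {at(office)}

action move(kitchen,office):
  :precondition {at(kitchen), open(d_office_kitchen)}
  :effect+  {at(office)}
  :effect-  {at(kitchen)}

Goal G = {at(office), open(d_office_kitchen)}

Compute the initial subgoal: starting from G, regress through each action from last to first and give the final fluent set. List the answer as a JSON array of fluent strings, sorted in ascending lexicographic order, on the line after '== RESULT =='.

Regress step by step:
  through step 4 (move(kitchen,office)): drop {at(office)}, keep {open(d_office_kitchen)}, require {at(kitchen), open(d_office_kitchen)}
    → {at(kitchen), open(d_office_kitchen)}
  through step 3 (move(office,kitchen)): drop {at(kitchen)}, keep {open(d_office_kitchen)}, require {at(office), open(d_office_kitchen)}
    → {at(office), open(d_office_kitchen)}
  through step 2 (move(hall,office)): drop {at(office)}, keep {open(d_office_kitchen)}, require {at(hall), open(d_hall_office)}
    → {at(hall), open(d_hall_office), open(d_office_kitchen)}
  through step 1 (move(dock,hall)): drop {at(hall)}, keep {open(d_hall_office), open(d_office_kitchen)}, require {at(dock), open(d_hall_dock)}
    → {at(dock), open(d_hall_dock), open(d_hall_office), open(d_office_kitchen)}

== RESULT ==
["at(dock)", "open(d_hall_dock)", "open(d_hall_office)", "open(d_office_kitchen)"]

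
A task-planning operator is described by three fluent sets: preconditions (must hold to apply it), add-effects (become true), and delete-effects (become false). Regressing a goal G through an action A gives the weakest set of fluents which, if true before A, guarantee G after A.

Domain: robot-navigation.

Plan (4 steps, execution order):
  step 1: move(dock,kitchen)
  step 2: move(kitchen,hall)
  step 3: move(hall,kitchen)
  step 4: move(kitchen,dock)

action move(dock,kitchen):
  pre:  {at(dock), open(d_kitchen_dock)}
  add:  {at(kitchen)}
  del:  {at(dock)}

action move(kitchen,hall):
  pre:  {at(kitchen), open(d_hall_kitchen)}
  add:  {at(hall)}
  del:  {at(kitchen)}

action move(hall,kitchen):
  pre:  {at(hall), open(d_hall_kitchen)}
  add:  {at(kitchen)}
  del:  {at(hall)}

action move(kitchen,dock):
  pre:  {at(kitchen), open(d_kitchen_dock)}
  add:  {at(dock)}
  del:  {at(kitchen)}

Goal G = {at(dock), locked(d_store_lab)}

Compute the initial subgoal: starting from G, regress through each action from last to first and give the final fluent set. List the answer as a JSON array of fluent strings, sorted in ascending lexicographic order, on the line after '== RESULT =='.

Work backward from the goal:
  through step 4 (move(kitchen,dock)): drop {at(dock)}, keep {locked(d_store_lab)}, require {at(kitchen), open(d_kitchen_dock)}
    → {at(kitchen), locked(d_store_lab), open(d_kitchen_dock)}
  through step 3 (move(hall,kitchen)): drop {at(kitchen)}, keep {locked(d_store_lab), open(d_kitchen_dock)}, require {at(hall), open(d_hall_kitchen)}
    → {at(hall), locked(d_store_lab), open(d_hall_kitchen), open(d_kitchen_dock)}
  through step 2 (move(kitchen,hall)): drop {at(hall)}, keep {locked(d_store_lab), open(d_hall_kitchen), open(d_kitchen_dock)}, require {at(kitchen), open(d_hall_kitchen)}
    → {at(kitchen), locked(d_store_lab), open(d_hall_kitchen), open(d_kitchen_dock)}
  through step 1 (move(dock,kitchen)): drop {at(kitchen)}, keep {locked(d_store_lab), open(d_hall_kitchen), open(d_kitchen_dock)}, require {at(dock), open(d_kitchen_dock)}
    → {at(dock), locked(d_store_lab), open(d_hall_kitchen), open(d_kitchen_dock)}

== RESULT ==
["at(dock)", "locked(d_store_lab)", "open(d_hall_kitchen)", "open(d_kitchen_dock)"]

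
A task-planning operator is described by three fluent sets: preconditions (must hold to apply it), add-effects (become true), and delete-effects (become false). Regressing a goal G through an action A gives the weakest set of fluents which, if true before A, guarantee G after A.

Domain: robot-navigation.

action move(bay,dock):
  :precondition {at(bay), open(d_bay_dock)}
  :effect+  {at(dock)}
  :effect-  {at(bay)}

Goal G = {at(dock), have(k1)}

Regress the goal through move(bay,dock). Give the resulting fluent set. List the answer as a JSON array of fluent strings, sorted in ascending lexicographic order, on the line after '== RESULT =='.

Regress:
  G ∩ del = {}  (empty — regression defined)
  G \ add = {at(dock), have(k1)} \ {at(dock)} = {have(k1)}
  ∪ pre   = {have(k1)} ∪ {at(bay), open(d_bay_dock)}
          = {at(bay), have(k1), open(d_bay_dock)}

== RESULT ==
["at(bay)", "have(k1)", "open(d_bay_dock)"]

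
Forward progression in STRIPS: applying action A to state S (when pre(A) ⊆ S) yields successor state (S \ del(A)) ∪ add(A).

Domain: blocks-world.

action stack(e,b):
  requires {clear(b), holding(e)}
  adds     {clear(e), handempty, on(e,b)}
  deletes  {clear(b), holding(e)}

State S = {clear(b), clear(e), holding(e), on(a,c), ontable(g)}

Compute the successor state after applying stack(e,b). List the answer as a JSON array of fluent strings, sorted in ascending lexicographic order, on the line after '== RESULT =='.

Progress:
  pre ⊆ S: {clear(b), holding(e)} ⊆ S  — applicable
  S \ del = {clear(e), on(a,c), ontable(g)}
  ∪ add   = {clear(e), handempty, on(a,c), on(e,b), ontable(g)}

== RESULT ==
["clear(e)", "handempty", "on(a,c)", "on(e,b)", "ontable(g)"]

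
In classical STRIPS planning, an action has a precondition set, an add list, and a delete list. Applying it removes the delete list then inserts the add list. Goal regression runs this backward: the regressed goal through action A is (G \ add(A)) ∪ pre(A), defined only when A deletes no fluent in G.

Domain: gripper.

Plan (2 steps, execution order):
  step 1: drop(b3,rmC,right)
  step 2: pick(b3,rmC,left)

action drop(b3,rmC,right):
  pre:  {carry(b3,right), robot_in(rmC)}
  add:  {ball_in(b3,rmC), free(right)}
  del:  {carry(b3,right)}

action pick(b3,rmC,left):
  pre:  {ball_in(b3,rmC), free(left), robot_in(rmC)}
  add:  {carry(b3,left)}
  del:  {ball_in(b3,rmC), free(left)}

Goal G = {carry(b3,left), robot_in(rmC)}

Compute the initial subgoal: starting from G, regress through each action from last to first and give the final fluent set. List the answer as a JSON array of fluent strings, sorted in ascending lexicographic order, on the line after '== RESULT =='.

Work backward from the goal:
  through step 2 (pick(b3,rmC,left)): drop {carry(b3,left)}, keep {robot_in(rmC)}, require {ball_in(b3,rmC), free(left), robot_in(rmC)}
    → {ball_in(b3,rmC), free(left), robot_in(rmC)}
  through step 1 (drop(b3,rmC,right)): drop {ball_in(b3,rmC)}, keep {free(left), robot_in(rmC)}, require {carry(b3,right), robot_in(rmC)}
    → {carry(b3,right), free(left), robot_in(rmC)}

== RESULT ==
["carry(b3,right)", "free(left)", "robot_in(rmC)"]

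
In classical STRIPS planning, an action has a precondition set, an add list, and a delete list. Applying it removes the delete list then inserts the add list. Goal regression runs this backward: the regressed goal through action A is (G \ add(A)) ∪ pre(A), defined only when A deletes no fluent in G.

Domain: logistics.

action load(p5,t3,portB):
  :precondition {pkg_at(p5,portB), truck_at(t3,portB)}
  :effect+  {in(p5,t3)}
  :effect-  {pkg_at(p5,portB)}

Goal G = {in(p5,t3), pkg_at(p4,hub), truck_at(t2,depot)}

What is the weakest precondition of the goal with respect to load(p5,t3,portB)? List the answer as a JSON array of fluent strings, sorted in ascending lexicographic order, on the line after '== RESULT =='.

Regress:
  G ∩ del = {}  (empty — regression defined)
  G \ add = {in(p5,t3), pkg_at(p4,hub), truck_at(t2,depot)} \ {in(p5,t3)} = {pkg_at(p4,hub), truck_at(t2,depot)}
  ∪ pre   = {pkg_at(p4,hub), truck_at(t2,depot)} ∪ {pkg_at(p5,portB), truck_at(t3,portB)}
          = {pkg_at(p4,hub), pkg_at(p5,portB), truck_at(t2,depot), truck_at(t3,portB)}

== RESULT ==
["pkg_at(p4,hub)", "pkg_at(p5,portB)", "truck_at(t2,depot)", "truck_at(t3,portB)"]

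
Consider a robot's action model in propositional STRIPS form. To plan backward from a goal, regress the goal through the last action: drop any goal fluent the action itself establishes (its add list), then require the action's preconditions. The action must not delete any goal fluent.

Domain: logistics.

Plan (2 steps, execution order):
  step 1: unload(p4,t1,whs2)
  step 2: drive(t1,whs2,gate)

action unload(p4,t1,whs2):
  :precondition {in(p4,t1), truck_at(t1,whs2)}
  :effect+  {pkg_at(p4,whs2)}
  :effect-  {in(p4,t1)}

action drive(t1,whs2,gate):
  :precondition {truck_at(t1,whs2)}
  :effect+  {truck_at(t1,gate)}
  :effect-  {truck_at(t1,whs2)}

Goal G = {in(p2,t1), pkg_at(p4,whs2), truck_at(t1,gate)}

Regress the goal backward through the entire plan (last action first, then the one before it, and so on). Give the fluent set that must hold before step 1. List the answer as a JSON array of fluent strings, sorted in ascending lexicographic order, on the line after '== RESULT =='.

Regress step by step:
  through step 2 (drive(t1,whs2,gate)): drop {truck_at(t1,gate)}, keep {in(p2,t1), pkg_at(p4,whs2)}, require {truck_at(t1,whs2)}
    → {in(p2,t1), pkg_at(p4,whs2), truck_at(t1,whs2)}
  through step 1 (unload(p4,t1,whs2)): drop {pkg_at(p4,whs2)}, keep {in(p2,t1), truck_at(t1,whs2)}, require {in(p4,t1), truck_at(t1,whs2)}
    → {in(p2,t1), in(p4,t1), truck_at(t1,whs2)}

== RESULT ==
["in(p2,t1)", "in(p4,t1)", "truck_at(t1,whs2)"]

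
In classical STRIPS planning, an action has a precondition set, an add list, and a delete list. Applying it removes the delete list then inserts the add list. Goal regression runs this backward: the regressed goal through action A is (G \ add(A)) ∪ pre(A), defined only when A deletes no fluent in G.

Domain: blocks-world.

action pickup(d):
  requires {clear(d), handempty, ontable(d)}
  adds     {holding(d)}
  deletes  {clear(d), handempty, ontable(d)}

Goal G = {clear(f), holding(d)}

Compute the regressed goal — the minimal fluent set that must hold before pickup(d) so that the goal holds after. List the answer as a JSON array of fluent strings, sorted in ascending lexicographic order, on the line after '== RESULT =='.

Regress:
  G ∩ del = {}  (empty — regression defined)
  G \ add = {clear(f), holding(d)} \ {holding(d)} = {clear(f)}
  ∪ pre   = {clear(f)} ∪ {clear(d), handempty, ontable(d)}
          = {clear(d), clear(f), handempty, ontable(d)}

== RESULT ==
["clear(d)", "clear(f)", "handempty", "ontable(d)"]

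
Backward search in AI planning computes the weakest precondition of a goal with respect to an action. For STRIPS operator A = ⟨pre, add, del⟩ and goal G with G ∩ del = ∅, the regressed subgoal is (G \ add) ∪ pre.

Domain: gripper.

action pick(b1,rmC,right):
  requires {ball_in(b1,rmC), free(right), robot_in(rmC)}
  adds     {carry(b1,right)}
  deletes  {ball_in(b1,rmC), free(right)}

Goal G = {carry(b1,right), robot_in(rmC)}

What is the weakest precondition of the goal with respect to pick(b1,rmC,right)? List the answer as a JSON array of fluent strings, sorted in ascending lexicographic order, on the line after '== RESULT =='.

Regress:
  G ∩ del = {}  (empty — regression defined)
  G \ add = {carry(b1,right), robot_in(rmC)} \ {carry(b1,right)} = {robot_in(rmC)}
  ∪ pre   = {robot_in(rmC)} ∪ {ball_in(b1,rmC), free(right), robot_in(rmC)}
          = {ball_in(b1,rmC), free(right), robot_in(rmC)}

== RESULT ==
["ball_in(b1,rmC)", "free(right)", "robot_in(rmC)"]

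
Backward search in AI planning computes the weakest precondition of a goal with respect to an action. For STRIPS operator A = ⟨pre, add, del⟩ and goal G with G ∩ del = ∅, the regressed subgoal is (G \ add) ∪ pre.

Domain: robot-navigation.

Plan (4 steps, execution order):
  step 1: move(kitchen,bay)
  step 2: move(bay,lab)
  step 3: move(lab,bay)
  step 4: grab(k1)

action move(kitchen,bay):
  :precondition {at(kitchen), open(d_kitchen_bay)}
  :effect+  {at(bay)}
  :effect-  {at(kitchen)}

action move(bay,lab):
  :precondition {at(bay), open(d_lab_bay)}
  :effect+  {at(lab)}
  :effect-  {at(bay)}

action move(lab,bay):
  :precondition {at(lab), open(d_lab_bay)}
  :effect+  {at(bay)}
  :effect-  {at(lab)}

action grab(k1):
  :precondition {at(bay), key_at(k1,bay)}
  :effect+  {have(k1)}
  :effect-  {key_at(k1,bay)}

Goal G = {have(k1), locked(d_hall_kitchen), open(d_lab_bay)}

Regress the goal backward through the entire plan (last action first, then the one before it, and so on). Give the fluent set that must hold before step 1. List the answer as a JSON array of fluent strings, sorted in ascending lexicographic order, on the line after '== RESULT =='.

Work backward from the goal:
  through step 4 (grab(k1)): drop {have(k1)}, keep {locked(d_hall_kitchen), open(d_lab_bay)}, require {at(bay), key_at(k1,bay)}
    → {at(bay), key_at(k1,bay), locked(d_hall_kitchen), open(d_lab_bay)}
  through step 3 (move(lab,bay)): drop {at(bay)}, keep {key_at(k1,bay), locked(d_hall_kitchen), open(d_lab_bay)}, require {at(lab), open(d_lab_bay)}
    → {at(lab), key_at(k1,bay), locked(d_hall_kitchen), open(d_lab_bay)}
  through step 2 (move(bay,lab)): drop {at(lab)}, keep {key_at(k1,bay), locked(d_hall_kitchen), open(d_lab_bay)}, require {at(bay), open(d_lab_bay)}
    → {at(bay), key_at(k1,bay), locked(d_hall_kitchen), open(d_lab_bay)}
  through step 1 (move(kitchen,bay)): drop {at(bay)}, keep {key_at(k1,bay), locked(d_hall_kitchen), open(d_lab_bay)}, require {at(kitchen), open(d_kitchen_bay)}
    → {at(kitchen), key_at(k1,bay), locked(d_hall_kitchen), open(d_kitchen_bay), open(d_lab_bay)}

== RESULT ==
["at(kitchen)", "key_at(k1,bay)", "locked(d_hall_kitchen)", "open(d_kitchen_bay)", "open(d_lab_bay)"]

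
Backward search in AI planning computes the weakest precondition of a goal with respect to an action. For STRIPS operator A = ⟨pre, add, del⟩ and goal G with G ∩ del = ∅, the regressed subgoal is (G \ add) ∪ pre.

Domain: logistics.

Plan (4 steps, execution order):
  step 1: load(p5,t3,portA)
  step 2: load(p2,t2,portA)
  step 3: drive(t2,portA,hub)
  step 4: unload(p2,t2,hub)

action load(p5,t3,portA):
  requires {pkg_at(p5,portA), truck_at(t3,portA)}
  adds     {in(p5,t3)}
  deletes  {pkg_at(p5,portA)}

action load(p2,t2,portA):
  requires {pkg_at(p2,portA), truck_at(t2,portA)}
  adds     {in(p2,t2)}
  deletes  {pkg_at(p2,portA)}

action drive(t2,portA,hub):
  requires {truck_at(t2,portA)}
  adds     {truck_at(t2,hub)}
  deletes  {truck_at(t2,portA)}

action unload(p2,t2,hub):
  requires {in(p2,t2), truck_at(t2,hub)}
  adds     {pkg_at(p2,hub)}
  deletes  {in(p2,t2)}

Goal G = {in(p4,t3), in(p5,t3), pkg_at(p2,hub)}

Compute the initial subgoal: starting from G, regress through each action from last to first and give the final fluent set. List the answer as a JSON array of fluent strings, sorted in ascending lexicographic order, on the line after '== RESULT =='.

Regress step by step:
  through step 4 (unload(p2,t2,hub)): drop {pkg_at(p2,hub)}, keep {in(p4,t3), in(p5,t3)}, require {in(p2,t2), truck_at(t2,hub)}
    → {in(p2,t2), in(p4,t3), in(p5,t3), truck_at(t2,hub)}
  through step 3 (drive(t2,portA,hub)): drop {truck_at(t2,hub)}, keep {in(p2,t2), in(p4,t3), in(p5,t3)}, require {truck_at(t2,portA)}
    → {in(p2,t2), in(p4,t3), in(p5,t3), truck_at(t2,portA)}
  through step 2 (load(p2,t2,portA)): drop {in(p2,t2)}, keep {in(p4,t3), in(p5,t3), truck_at(t2,portA)}, require {pkg_at(p2,portA), truck_at(t2,portA)}
    → {in(p4,t3), in(p5,t3), pkg_at(p2,portA), truck_at(t2,portA)}
  through step 1 (load(p5,t3,portA)): drop {in(p5,t3)}, keep {in(p4,t3), pkg_at(p2,portA), truck_at(t2,portA)}, require {pkg_at(p5,portA), truck_at(t3,portA)}
    → {in(p4,t3), pkg_at(p2,portA), pkg_at(p5,portA), truck_at(t2,portA), truck_at(t3,portA)}

== RESULT ==
["in(p4,t3)", "pkg_at(p2,portA)", "pkg_at(p5,portA)", "truck_at(t2,portA)", "truck_at(t3,portA)"]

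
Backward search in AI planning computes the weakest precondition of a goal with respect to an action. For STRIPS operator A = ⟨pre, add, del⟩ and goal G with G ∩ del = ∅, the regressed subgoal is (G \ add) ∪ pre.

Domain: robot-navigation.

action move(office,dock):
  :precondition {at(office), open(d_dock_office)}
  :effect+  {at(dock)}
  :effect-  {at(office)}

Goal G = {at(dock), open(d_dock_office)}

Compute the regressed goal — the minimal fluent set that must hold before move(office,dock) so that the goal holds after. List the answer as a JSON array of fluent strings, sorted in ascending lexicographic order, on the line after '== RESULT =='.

Compute (G \ add) ∪ pre:
  G ∩ del = {}  (empty — regression defined)
  G \ add = {at(dock), open(d_dock_office)} \ {at(dock)} = {open(d_dock_office)}
  ∪ pre   = {open(d_dock_office)} ∪ {at(office), open(d_dock_office)}
          = {at(office), open(d_dock_office)}

== RESULT ==
["at(office)", "open(d_dock_office)"]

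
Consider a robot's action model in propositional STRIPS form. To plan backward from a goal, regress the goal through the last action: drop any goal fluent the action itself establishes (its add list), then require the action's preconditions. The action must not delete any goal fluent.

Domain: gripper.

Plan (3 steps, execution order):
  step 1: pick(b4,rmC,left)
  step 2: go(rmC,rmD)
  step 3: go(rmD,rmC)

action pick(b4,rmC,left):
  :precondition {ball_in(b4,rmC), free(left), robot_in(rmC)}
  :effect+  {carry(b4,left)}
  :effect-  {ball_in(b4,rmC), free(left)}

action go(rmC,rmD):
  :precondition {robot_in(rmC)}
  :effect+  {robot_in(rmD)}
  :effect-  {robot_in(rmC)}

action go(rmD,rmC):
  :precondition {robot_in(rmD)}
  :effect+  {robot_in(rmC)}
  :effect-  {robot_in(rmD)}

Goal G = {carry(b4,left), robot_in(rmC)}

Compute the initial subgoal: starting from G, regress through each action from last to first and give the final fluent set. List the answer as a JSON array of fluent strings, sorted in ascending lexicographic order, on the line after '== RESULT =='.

Regress step by step:
  through step 3 (go(rmD,rmC)): drop {robot_in(rmC)}, keep {carry(b4,left)}, require {robot_in(rmD)}
    → {carry(b4,left), robot_in(rmD)}
  through step 2 (go(rmC,rmD)): drop {robot_in(rmD)}, keep {carry(b4,left)}, require {robot_in(rmC)}
    → {carry(b4,left), robot_in(rmC)}
  through step 1 (pick(b4,rmC,left)): drop {carry(b4,left)}, keep {robot_in(rmC)}, require {ball_in(b4,rmC), free(left), robot_in(rmC)}
    → {ball_in(b4,rmC), free(left), robot_in(rmC)}

== RESULT ==
["ball_in(b4,rmC)", "free(left)", "robot_in(rmC)"]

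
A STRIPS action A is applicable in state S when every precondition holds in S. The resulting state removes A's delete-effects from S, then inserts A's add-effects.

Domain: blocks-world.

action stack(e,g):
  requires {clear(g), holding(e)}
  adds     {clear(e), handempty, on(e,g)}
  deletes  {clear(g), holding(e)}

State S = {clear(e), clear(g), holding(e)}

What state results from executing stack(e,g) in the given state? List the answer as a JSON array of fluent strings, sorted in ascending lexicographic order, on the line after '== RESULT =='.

Compute (S \ del) ∪ add:
  pre ⊆ S: {clear(g), holding(e)} ⊆ S  — applicable
  S \ del = {clear(e)}
  ∪ add   = {clear(e), handempty, on(e,g)}

== RESULT ==
["clear(e)", "handempty", "on(e,g)"]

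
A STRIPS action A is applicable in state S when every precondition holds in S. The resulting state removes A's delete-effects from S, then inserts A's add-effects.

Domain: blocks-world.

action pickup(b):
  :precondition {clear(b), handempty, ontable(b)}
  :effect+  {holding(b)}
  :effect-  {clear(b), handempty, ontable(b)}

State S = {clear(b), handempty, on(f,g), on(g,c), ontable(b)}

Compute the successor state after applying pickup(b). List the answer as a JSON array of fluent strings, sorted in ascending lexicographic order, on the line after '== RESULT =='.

Compute (S \ del) ∪ add:
  pre ⊆ S: {clear(b), handempty, ontable(b)} ⊆ S  — applicable
  S \ del = {on(f,g), on(g,c)}
  ∪ add   = {holding(b), on(f,g), on(g,c)}

== RESULT ==
["holding(b)", "on(f,g)", "on(g,c)"]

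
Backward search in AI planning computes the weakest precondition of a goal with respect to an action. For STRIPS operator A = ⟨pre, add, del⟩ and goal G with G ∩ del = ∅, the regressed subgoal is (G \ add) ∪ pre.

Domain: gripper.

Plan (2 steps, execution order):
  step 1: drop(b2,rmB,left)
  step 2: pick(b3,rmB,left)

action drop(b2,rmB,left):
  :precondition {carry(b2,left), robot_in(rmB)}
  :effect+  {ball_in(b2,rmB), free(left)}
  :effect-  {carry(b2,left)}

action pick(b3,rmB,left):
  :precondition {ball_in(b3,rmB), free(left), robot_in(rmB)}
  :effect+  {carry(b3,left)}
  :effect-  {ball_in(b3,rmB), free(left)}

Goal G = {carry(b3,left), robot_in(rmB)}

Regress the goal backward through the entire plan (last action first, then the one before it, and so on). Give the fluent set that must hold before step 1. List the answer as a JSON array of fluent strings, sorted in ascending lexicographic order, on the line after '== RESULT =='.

Regress step by step:
  through step 2 (pick(b3,rmB,left)): drop {carry(b3,left)}, keep {robot_in(rmB)}, require {ball_in(b3,rmB), free(left), robot_in(rmB)}
    → {ball_in(b3,rmB), free(left), robot_in(rmB)}
  through step 1 (drop(b2,rmB,left)): drop {free(left)}, keep {ball_in(b3,rmB), robot_in(rmB)}, require {carry(b2,left), robot_in(rmB)}
    → {ball_in(b3,rmB), carry(b2,left), robot_in(rmB)}

== RESULT ==
["ball_in(b3,rmB)", "carry(b2,left)", "robot_in(rmB)"]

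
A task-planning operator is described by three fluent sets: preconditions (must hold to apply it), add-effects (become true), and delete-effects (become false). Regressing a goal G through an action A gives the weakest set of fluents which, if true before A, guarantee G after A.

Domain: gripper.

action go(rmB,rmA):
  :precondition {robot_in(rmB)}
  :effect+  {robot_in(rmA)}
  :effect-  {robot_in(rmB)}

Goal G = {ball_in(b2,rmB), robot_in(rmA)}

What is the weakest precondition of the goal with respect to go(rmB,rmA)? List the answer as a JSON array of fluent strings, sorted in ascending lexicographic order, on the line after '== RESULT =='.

Regress:
  G ∩ del = {}  (empty — regression defined)
  G \ add = {ball_in(b2,rmB), robot_in(rmA)} \ {robot_in(rmA)} = {ball_in(b2,rmB)}
  ∪ pre   = {ball_in(b2,rmB)} ∪ {robot_in(rmB)}
          = {ball_in(b2,rmB), robot_in(rmB)}

== RESULT ==
["ball_in(b2,rmB)", "robot_in(rmB)"]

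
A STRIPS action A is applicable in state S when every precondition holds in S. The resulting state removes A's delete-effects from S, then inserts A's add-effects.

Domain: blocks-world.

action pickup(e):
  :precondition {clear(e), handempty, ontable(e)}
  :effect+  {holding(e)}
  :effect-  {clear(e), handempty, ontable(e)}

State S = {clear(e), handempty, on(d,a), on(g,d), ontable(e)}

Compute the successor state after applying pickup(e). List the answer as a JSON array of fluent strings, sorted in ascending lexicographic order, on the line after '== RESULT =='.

Progress:
  pre ⊆ S: {clear(e), handempty, ontable(e)} ⊆ S  — applicable
  S \ del = {on(d,a), on(g,d)}
  ∪ add   = {holding(e), on(d,a), on(g,d)}

== RESULT ==
["holding(e)", "on(d,a)", "on(g,d)"]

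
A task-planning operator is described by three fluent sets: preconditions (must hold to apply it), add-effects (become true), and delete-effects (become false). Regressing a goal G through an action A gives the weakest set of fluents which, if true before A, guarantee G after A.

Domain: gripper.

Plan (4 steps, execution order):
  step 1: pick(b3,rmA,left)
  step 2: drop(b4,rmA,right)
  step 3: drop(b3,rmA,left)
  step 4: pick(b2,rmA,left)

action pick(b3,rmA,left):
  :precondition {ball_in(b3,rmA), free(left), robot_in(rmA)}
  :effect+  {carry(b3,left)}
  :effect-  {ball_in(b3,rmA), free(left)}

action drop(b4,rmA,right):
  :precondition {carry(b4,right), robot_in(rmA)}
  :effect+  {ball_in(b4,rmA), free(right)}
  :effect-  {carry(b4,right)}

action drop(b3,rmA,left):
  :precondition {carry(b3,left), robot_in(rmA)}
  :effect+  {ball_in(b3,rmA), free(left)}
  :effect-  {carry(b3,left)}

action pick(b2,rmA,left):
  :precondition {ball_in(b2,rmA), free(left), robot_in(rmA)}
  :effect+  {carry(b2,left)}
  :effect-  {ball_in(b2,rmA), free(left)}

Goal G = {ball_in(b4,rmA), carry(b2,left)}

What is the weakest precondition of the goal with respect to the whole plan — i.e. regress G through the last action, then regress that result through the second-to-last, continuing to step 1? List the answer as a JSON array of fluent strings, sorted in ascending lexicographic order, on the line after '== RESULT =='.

Work backward from the goal:
  through step 4 (pick(b2,rmA,left)): drop {carry(b2,left)}, keep {ball_in(b4,rmA)}, require {ball_in(b2,rmA), free(left), robot_in(rmA)}
    → {ball_in(b2,rmA), ball_in(b4,rmA), free(left), robot_in(rmA)}
  through step 3 (drop(b3,rmA,left)): drop {free(left)}, keep {ball_in(b2,rmA), ball_in(b4,rmA), robot_in(rmA)}, require {carry(b3,left), robot_in(rmA)}
    → {ball_in(b2,rmA), ball_in(b4,rmA), carry(b3,left), robot_in(rmA)}
  through step 2 (drop(b4,rmA,right)): drop {ball_in(b4,rmA)}, keep {ball_in(b2,rmA), carry(b3,left), robot_in(rmA)}, require {carry(b4,right), robot_in(rmA)}
    → {ball_in(b2,rmA), carry(b3,left), carry(b4,right), robot_in(rmA)}
  through step 1 (pick(b3,rmA,left)): drop {carry(b3,left)}, keep {ball_in(b2,rmA), carry(b4,right), robot_in(rmA)}, require {ball_in(b3,rmA), free(left), robot_in(rmA)}
    → {ball_in(b2,rmA), ball_in(b3,rmA), carry(b4,right), free(left), robot_in(rmA)}

== RESULT ==
["ball_in(b2,rmA)", "ball_in(b3,rmA)", "carry(b4,right)", "free(left)", "robot_in(rmA)"]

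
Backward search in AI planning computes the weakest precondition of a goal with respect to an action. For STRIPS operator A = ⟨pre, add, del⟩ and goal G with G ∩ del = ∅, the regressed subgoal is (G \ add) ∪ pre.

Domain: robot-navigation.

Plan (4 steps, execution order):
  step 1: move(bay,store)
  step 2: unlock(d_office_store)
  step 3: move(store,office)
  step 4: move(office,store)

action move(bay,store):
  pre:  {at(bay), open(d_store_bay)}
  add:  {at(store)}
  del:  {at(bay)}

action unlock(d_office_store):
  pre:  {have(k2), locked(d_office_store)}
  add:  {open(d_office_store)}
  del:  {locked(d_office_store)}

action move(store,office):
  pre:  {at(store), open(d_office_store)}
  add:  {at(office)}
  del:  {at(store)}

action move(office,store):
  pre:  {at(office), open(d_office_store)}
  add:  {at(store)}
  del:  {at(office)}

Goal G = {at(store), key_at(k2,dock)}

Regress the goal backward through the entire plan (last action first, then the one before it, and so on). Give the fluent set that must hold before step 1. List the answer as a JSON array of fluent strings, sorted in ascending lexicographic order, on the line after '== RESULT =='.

Regress step by step:
  through step 4 (move(office,store)): drop {at(store)}, keep {key_at(k2,dock)}, require {at(office), open(d_office_store)}
    → {at(office), key_at(k2,dock), open(d_office_store)}
  through step 3 (move(store,office)): drop {at(office)}, keep {key_at(k2,dock), open(d_office_store)}, require {at(store), open(d_office_store)}
    → {at(store), key_at(k2,dock), open(d_office_store)}
  through step 2 (unlock(d_office_store)): drop {open(d_office_store)}, keep {at(store), key_at(k2,dock)}, require {have(k2), locked(d_office_store)}
    → {at(store), have(k2), key_at(k2,dock), locked(d_office_store)}
  through step 1 (move(bay,store)): drop {at(store)}, keep {have(k2), key_at(k2,dock), locked(d_office_store)}, require {at(bay), open(d_store_bay)}
    → {at(bay), have(k2), key_at(k2,dock), locked(d_office_store), open(d_store_bay)}

== RESULT ==
["at(bay)", "have(k2)", "key_at(k2,dock)", "locked(d_office_store)", "open(d_store_bay)"]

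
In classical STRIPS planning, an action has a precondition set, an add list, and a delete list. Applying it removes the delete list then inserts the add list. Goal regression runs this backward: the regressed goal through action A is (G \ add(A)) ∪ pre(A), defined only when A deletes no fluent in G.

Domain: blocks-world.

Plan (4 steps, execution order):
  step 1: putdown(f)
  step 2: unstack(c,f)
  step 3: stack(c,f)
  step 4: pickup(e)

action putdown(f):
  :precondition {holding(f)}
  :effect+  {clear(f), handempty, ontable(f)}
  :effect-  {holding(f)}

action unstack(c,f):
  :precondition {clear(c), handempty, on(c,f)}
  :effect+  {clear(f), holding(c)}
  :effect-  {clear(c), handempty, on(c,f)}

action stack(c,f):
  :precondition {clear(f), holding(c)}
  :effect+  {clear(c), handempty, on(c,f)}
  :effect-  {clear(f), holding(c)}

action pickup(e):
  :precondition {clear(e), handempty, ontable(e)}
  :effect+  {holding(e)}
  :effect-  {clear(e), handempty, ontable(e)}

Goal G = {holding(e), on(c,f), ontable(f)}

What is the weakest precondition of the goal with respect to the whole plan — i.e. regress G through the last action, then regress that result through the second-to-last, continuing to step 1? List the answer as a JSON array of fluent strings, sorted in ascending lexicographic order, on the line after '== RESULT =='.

Regress step by step:
  through step 4 (pickup(e)): drop {holding(e)}, keep {on(c,f), ontable(f)}, require {clear(e), handempty, ontable(e)}
    → {clear(e), handempty, on(c,f), ontable(e), ontable(f)}
  through step 3 (stack(c,f)): drop {handempty, on(c,f)}, keep {clear(e), ontable(e), ontable(f)}, require {clear(f), holding(c)}
    → {clear(e), clear(f), holding(c), ontable(e), ontable(f)}
  through step 2 (unstack(c,f)): drop {clear(f), holding(c)}, keep {clear(e), ontable(e), ontable(f)}, require {clear(c), handempty, on(c,f)}
    → {clear(c), clear(e), handempty, on(c,f), ontable(e), ontable(f)}
  through step 1 (putdown(f)): drop {handempty, ontable(f)}, keep {clear(c), clear(e), on(c,f), ontable(e)}, require {holding(f)}
    → {clear(c), clear(e), holding(f), on(c,f), ontable(e)}

== RESULT ==
["clear(c)", "clear(e)", "holding(f)", "on(c,f)", "ontable(e)"]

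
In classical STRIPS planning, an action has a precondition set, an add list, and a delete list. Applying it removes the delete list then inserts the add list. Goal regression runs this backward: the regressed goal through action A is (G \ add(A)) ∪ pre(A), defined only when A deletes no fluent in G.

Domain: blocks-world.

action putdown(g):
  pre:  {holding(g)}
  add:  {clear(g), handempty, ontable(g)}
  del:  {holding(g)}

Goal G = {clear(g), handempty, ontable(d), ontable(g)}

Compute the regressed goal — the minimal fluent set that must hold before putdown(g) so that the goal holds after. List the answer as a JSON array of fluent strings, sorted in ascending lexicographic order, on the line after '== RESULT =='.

Regress:
  G ∩ del = {}  (empty — regression defined)
  G \ add = {clear(g), handempty, ontable(d), ontable(g)} \ {clear(g), handempty, ontable(g)} = {ontable(d)}
  ∪ pre   = {ontable(d)} ∪ {holding(g)}
          = {holding(g), ontable(d)}

== RESULT ==
["holding(g)", "ontable(d)"]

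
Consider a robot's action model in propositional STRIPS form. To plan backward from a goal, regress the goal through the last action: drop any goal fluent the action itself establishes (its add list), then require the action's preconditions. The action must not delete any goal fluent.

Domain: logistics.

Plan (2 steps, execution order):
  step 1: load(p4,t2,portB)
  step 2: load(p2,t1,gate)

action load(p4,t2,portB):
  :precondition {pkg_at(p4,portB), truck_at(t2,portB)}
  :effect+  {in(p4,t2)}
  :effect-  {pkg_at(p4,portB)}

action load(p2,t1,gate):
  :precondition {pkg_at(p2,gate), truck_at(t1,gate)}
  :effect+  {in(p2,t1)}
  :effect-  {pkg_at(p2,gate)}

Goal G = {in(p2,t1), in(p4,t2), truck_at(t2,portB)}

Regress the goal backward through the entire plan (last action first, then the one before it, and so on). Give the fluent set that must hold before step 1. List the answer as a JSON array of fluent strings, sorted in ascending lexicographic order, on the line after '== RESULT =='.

Regress step by step:
  through step 2 (load(p2,t1,gate)): drop {in(p2,t1)}, keep {in(p4,t2), truck_at(t2,portB)}, require {pkg_at(p2,gate), truck_at(t1,gate)}
    → {in(p4,t2), pkg_at(p2,gate), truck_at(t1,gate), truck_at(t2,portB)}
  through step 1 (load(p4,t2,portB)): drop {in(p4,t2)}, keep {pkg_at(p2,gate), truck_at(t1,gate), truck_at(t2,portB)}, require {pkg_at(p4,portB), truck_at(t2,portB)}
    → {pkg_at(p2,gate), pkg_at(p4,portB), truck_at(t1,gate), truck_at(t2,portB)}

== RESULT ==
["pkg_at(p2,gate)", "pkg_at(p4,portB)", "truck_at(t1,gate)", "truck_at(t2,portB)"]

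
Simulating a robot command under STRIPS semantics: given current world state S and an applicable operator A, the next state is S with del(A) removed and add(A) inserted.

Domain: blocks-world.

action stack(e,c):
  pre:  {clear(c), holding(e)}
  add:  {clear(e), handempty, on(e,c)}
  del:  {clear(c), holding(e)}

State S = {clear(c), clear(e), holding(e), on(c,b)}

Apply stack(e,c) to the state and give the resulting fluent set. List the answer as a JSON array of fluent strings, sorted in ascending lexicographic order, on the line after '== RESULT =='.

Progress:
  pre ⊆ S: {clear(c), holding(e)} ⊆ S  — applicable
  S \ del = {clear(e), on(c,b)}
  ∪ add   = {clear(e), handempty, on(c,b), on(e,c)}

== RESULT ==
["clear(e)", "handempty", "on(c,b)", "on(e,c)"]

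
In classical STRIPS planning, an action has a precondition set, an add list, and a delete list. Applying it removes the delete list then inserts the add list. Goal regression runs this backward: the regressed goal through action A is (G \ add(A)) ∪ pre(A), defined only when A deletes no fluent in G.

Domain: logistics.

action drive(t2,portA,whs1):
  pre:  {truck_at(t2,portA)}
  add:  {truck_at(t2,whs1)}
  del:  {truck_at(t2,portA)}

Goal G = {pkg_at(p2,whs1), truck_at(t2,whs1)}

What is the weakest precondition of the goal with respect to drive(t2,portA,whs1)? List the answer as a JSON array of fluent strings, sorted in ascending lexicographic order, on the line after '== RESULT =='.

Compute (G \ add) ∪ pre:
  G ∩ del = {}  (empty — regression defined)
  G \ add = {pkg_at(p2,whs1), truck_at(t2,whs1)} \ {truck_at(t2,whs1)} = {pkg_at(p2,whs1)}
  ∪ pre   = {pkg_at(p2,whs1)} ∪ {truck_at(t2,portA)}
          = {pkg_at(p2,whs1), truck_at(t2,portA)}

== RESULT ==
["pkg_at(p2,whs1)", "truck_at(t2,portA)"]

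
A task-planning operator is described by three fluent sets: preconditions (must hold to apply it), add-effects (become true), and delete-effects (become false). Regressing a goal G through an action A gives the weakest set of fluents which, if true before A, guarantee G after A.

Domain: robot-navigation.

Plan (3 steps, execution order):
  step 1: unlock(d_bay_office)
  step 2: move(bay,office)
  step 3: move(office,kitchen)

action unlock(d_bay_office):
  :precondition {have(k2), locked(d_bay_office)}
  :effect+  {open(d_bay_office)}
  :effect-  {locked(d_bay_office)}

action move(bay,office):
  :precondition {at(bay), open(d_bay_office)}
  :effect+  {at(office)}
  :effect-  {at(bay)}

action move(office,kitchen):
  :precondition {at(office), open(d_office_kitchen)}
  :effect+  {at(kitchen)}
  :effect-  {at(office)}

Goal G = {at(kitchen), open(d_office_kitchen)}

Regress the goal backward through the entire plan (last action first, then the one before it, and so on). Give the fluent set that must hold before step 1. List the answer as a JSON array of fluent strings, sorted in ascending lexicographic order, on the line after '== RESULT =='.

Regress step by step:
  through step 3 (move(office,kitchen)): drop {at(kitchen)}, keep {open(d_office_kitchen)}, require {at(office), open(d_office_kitchen)}
    → {at(office), open(d_office_kitchen)}
  through step 2 (move(bay,office)): drop {at(office)}, keep {open(d_office_kitchen)}, require {at(bay), open(d_bay_office)}
    → {at(bay), open(d_bay_office), open(d_office_kitchen)}
  through step 1 (unlock(d_bay_office)): drop {open(d_bay_office)}, keep {at(bay), open(d_office_kitchen)}, require {have(k2), locked(d_bay_office)}
    → {at(bay), have(k2), locked(d_bay_office), open(d_office_kitchen)}

== RESULT ==
["at(bay)", "have(k2)", "locked(d_bay_office)", "open(d_office_kitchen)"]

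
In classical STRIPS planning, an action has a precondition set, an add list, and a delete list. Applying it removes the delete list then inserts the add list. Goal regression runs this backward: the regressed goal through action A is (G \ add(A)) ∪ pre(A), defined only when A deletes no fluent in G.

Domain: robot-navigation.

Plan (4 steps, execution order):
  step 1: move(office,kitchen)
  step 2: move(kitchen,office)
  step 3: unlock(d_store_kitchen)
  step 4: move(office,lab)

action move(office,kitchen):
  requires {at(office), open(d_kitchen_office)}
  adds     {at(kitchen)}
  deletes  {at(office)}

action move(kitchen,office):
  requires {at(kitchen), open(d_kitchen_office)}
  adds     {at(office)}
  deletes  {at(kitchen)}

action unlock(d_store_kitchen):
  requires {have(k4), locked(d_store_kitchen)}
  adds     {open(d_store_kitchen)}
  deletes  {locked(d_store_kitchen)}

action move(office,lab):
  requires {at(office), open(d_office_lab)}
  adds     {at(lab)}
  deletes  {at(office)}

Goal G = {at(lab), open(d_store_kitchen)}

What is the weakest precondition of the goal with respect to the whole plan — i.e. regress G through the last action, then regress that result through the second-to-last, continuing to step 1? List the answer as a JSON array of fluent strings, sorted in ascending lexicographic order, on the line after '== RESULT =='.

Regress step by step:
  through step 4 (move(office,lab)): drop {at(lab)}, keep {open(d_store_kitchen)}, require {at(office), open(d_office_lab)}
    → {at(office), open(d_office_lab), open(d_store_kitchen)}
  through step 3 (unlock(d_store_kitchen)): drop {open(d_store_kitchen)}, keep {at(office), open(d_office_lab)}, require {have(k4), locked(d_store_kitchen)}
    → {at(office), have(k4), locked(d_store_kitchen), open(d_office_lab)}
  through step 2 (move(kitchen,office)): drop {at(office)}, keep {have(k4), locked(d_store_kitchen), open(d_office_lab)}, require {at(kitchen), open(d_kitchen_office)}
    → {at(kitchen), have(k4), locked(d_store_kitchen), open(d_kitchen_office), open(d_office_lab)}
  through step 1 (move(office,kitchen)): drop {at(kitchen)}, keep {have(k4), locked(d_store_kitchen), open(d_kitchen_office), open(d_office_lab)}, require {at(office), open(d_kitchen_office)}
    → {at(office), have(k4), locked(d_store_kitchen), open(d_kitchen_office), open(d_office_lab)}

== RESULT ==
["at(office)", "have(k4)", "locked(d_store_kitchen)", "open(d_kitchen_office)", "open(d_office_lab)"]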